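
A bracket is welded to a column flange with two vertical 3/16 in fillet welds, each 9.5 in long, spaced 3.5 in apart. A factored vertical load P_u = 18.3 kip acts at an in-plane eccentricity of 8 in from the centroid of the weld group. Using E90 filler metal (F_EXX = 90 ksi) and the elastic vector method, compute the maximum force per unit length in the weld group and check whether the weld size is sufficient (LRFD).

Total weld length L_w = 19 in. Treat welds as unit-width lines.
Polar moment about centroid: J = 2[d³/12 + d(b/2)²] = 2[9.5³/12 + 9.5×1.75²] = 201.1 in³.
Direct shear f_v = P/L_w = 18.3 / 19 = 0.9632 kip/in (vertical).
Torsion M = P·e = 18.3 × 8 = 146.4 kip·in.
Critical point at (x, y) = (1.75, 4.75) from centroid. f_tx = M·y/J = 3.458 kip/in; f_ty = M·x/J = 1.274 kip/in.
Resultant f_max = √[f_tx² + (f_v + f_ty)²] = √[3.458² + (0.9632 + 1.274)²] = 4.119 kip/in.
Capacity per unit length: φr_n = 0.75 × 0.6 × 90 × (0.707 × 0.1875) = 5.369 kip/in.
4.119 ≤ 5.369 → adequate.

f_max ≈ 4.12 kip/in; adequate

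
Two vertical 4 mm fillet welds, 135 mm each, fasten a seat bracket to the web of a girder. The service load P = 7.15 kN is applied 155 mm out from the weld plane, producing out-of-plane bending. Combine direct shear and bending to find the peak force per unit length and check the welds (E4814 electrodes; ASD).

E48XX → F_EXX = 480 MPa.
L_w = 2 × 135 = 270 mm; section modulus (unit throat) S = 2 × L²/6 = 6075 mm².
Direct shear f_v = P/L_w = 7.15×10³/270 = 26.48 N/mm.
Moment M = P × e = 7.15×10³ × 155 = 1108200 N·mm; bending f_b = M/S = 182.4 N/mm.
f_max = √(f_v² + f_b²) = √(26.48² + 182.4²) = 184.3 N/mm.
r_n/Ω = (1/2.0) × 0.6 × 480 × (0.707 × 4) = 407.2 N/mm → adequate.

f_max ≈ 184 N/mm; adequate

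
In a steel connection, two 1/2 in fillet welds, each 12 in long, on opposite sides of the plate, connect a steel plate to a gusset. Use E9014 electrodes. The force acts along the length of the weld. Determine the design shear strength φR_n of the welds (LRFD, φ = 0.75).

E90XX → F_EXX = 90 ksi.
Effective throat t_e = 0.707 × 0.5 = 0.3535 in.
Total length L = 24 in; A_we = 0.3535 × 24 = 8.484 in².
F_nw = 0.6 F_EXX = 0.6 × 90 = 54 ksi.
φR_n = 0.75 × 54 × 8.484 = 343.6 kip.

φR_n ≈ 344 kip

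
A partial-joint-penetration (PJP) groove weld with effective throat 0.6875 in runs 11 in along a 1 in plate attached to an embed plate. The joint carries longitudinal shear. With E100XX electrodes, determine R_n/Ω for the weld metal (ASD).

R_n/Ω ≈ 227 kip

E100XX → F_EXX = 100 ksi.
Effective throat (given) t_e = 0.6875 in.
A_we = 0.6875 × 11 = 7.562 in².
F_nw = 0.6 F_EXX = 60 ksi.
R_n/Ω = (60 × 7.562) / 2.0 = 226.9 kip.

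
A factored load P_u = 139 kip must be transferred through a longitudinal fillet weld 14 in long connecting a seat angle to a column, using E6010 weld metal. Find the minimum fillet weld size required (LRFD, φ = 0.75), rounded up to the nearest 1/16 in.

w = 9/16 in

E60XX → F_EXX = 60 ksi.
Total weld length L = 14 in.
Required throat t_e = P_u / (φ × 0.6 F_EXX × L) = 139 / (0.75 × 0.6 × 60 × 14) = 0.3677 in.
Required leg w = t_e / 0.707 = 0.5201 in → use 9/16 in.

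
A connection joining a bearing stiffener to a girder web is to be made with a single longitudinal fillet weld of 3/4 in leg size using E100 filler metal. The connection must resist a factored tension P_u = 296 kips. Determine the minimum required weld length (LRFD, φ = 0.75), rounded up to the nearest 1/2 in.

L = 12.5 in

E100XX → F_EXX = 100 ksi.
Throat t_e = 0.707 × 0.75 = 0.5302 in.
φr_n = 0.75 × 0.6 × 100 × 0.5302 = 23.86 kips/in.
L_req = P_u / φr_n = 296 / 23.86 = 12.41 in total.
Round up → use L = 12.5 in.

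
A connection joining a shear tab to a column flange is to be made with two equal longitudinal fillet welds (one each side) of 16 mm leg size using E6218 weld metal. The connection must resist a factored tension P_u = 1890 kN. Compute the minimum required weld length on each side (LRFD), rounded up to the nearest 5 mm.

E62XX → F_EXX = 620 MPa.
Throat t_e = 0.707 × 16 = 11.31 mm.
φr_n = 0.75 × 0.6 × 620 × 11.31 × 10⁻³ = 3.156 kN/mm.
L_req = P_u / φr_n = 1890 / 3.156 = 598.9 mm total.
Per side: 598.9 / 2 = 299.4 mm.
Round up → use L = 300 mm on each side.

L = 300 mm on each side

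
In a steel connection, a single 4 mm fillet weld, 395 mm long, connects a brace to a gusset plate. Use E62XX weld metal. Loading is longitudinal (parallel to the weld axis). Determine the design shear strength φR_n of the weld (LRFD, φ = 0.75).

E62XX → F_EXX = 620 MPa.
Effective throat t_e = 0.707 × 4 = 2.828 mm.
Total length L = 395 mm; A_we = 2.828 × 395 = 1117 mm².
F_nw = 0.6 F_EXX = 0.6 × 620 = 372 MPa.
φR_n = 0.75 × 372 × 1117 × 10⁻³ = 311.7 kN.

φR_n ≈ 312 kN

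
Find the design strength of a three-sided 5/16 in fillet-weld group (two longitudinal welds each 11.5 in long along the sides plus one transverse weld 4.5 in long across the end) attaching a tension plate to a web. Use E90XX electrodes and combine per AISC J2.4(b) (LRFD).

E90XX → F_EXX = 90 ksi.
t_e = 0.707 × 0.3125 = 0.2209 in.
R_nwl = 0.6 × 90 × 0.2209 × 23 = 274.4 kip (longitudinal, 2 welds).
R_nwt = 0.6 × 90 × 0.2209 × 4.5 = 53.69 kip (transverse, base value).
(i) R_nwl + R_nwt = 328.1 kip; (ii) 0.85 R_nwl + 1.5 R_nwt = 313.8 kip.
R_n = max = 328.1 kip [governs: (i)]; φR_n = 246.1 kip.

φR_n ≈ 246 kip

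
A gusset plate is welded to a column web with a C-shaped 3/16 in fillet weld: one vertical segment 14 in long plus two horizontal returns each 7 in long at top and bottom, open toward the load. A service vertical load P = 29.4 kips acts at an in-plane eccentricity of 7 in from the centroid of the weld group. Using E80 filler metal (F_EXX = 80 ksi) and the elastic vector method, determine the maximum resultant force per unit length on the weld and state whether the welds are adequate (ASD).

Total weld length L_w = 28 in. Treat welds as unit-width lines.
Centroid: x̄ = 2×7×3.5 / 28 = 1.75 in from the vertical weld.
Polar moment about centroid: J = I_x + I_y = [14³/12 + 2×7×7²] + [14×1.75² + 2(7³/12 + 7×1.75²)] = 1058 in³.
Direct shear f_v = P/L_w = 29.4 / 28 = 1.05 kip/in (vertical).
Torsion M = P·e = 29.4 × 7 = 205.8 kip·in.
Critical point at (x, y) = (5.25, 7) from centroid. f_tx = M·y/J = 1.362 kip/in; f_ty = M·x/J = 1.022 kip/in.
Resultant f_max = √[f_tx² + (f_v + f_ty)²] = √[1.362² + (1.05 + 1.022)²] = 2.479 kip/in.
Capacity per unit length: r_n/Ω = (1/2.0) × 0.6 × 80 × (0.707 × 0.1875) = 3.181 kip/in.
2.479 ≤ 3.181 → adequate.

f_max ≈ 2.48 kip/in; adequate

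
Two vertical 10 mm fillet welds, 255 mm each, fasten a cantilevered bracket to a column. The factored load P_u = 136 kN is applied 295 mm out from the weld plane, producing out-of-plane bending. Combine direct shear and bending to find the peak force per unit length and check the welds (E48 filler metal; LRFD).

E48XX → F_EXX = 480 MPa.
L_w = 2 × 255 = 510 mm; section modulus (unit throat) S = 2 × L²/6 = 21680 mm².
Direct shear f_v = P/L_w = 136×10³/510 = 266.7 N/mm.
Moment M = P × e = 136×10³ × 295 = 40120000 N·mm; bending f_b = M/S = 1851 N/mm.
f_max = √(f_v² + f_b²) = √(266.7² + 1851²) = 1870 N/mm.
φr_n = 0.75 × 0.6 × 480 × (0.707 × 10) = 1527 N/mm → NOT adequate.

f_max ≈ 1870 N/mm; NOT adequate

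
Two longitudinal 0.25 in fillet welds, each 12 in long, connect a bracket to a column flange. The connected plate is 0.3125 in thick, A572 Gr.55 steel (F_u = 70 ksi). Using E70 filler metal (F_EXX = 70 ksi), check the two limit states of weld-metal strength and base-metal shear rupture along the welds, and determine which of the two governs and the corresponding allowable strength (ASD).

R_n/Ω ≈ 89.1 kip (weld metal governs)

t_e = 0.707 × 0.25 = 0.1767 in; L = 24 in.
Weld metal: R_n/Ω = (1/2.0) × 0.6 × 70 × 0.1767 × 24 = 89.08 kip.
Base metal (shear rupture): R_n/Ω = (1/2.0) × 0.6 × 70 × 0.3125 × 24 = 157.5 kip.
Governing: weld metal.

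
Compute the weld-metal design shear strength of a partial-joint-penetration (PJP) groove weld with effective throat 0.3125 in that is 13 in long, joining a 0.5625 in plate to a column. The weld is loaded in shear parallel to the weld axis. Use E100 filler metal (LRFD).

φR_n ≈ 183 kips

E100XX → F_EXX = 100 ksi.
Effective throat (given) t_e = 0.3125 in.
A_we = 0.3125 × 13 = 4.062 in².
F_nw = 0.6 F_EXX = 60 ksi.
φR_n = 0.75 × 60 × 4.062 = 182.8 kips.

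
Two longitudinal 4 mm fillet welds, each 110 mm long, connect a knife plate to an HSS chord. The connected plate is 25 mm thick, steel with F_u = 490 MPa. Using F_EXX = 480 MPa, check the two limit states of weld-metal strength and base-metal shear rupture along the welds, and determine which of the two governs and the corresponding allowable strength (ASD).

t_e = 0.707 × 4 = 2.828 mm; L = 220 mm.
Weld metal: R_n/Ω = (1/2.0) × 0.6 × 480 × 2.828 × 220 × 10⁻³ = 89.59 kN.
Base metal (shear rupture): R_n/Ω = (1/2.0) × 0.6 × 490 × 25 × 220 × 10⁻³ = 808.5 kN.
Governing: weld metal.

R_n/Ω ≈ 89.6 kN (weld metal governs)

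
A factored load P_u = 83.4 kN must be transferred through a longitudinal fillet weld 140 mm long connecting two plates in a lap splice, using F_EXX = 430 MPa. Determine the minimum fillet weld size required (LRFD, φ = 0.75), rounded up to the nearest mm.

Total weld length L = 140 mm.
Required throat t_e = P_u / (φ × 0.6 F_EXX × L) = 83.4 / (0.75 × 0.6 × 430 × 140 × 10⁻³) = 3.079 mm.
Required leg w = t_e / 0.707 = 4.354 mm → use 5 mm.

w = 5 mm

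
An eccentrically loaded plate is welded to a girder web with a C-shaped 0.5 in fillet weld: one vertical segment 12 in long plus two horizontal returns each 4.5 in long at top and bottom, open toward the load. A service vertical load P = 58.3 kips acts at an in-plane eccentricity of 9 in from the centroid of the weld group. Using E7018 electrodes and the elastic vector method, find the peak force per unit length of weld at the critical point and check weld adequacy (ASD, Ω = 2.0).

E70XX → F_EXX = 70 ksi.
Total weld length L_w = 21 in. Treat welds as unit-width lines.
Centroid: x̄ = 2×4.5×2.25 / 21 = 0.9643 in from the vertical weld.
Polar moment about centroid: J = I_x + I_y = [12³/12 + 2×4.5×6²] + [12×0.9643² + 2(4.5³/12 + 4.5×1.286²)] = 509.2 in³.
Direct shear f_v = P/L_w = 58.3 / 21 = 2.776 kip/in (vertical).
Torsion M = P·e = 58.3 × 9 = 524.7 kip·in.
Critical point at (x, y) = (3.536, 6) from centroid. f_tx = M·y/J = 6.182 kip/in; f_ty = M·x/J = 3.643 kip/in.
Resultant f_max = √[f_tx² + (f_v + f_ty)²] = √[6.182² + (2.776 + 3.643)²] = 8.912 kip/in.
Capacity per unit length: r_n/Ω = (1/2.0) × 0.6 × 70 × (0.707 × 0.5) = 7.423 kip/in.
8.912 > 7.423 → NOT adequate.

f_max ≈ 8.91 kip/in; NOT adequate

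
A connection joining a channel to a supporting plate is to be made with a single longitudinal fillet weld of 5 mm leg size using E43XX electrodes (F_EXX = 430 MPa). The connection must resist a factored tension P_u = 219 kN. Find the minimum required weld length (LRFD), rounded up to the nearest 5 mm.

Throat t_e = 0.707 × 5 = 3.535 mm.
φr_n = 0.75 × 0.6 × 430 × 3.535 × 10⁻³ = 0.684 kN/mm.
L_req = P_u / φr_n = 219 / 0.684 = 320.2 mm total.
Round up → use L = 325 mm.

L = 325 mm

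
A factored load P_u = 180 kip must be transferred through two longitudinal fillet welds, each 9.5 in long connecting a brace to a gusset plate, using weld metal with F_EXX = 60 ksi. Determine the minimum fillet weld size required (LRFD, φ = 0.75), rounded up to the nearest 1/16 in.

w = 1/2 in

Total weld length L = 19 in.
Required throat t_e = P_u / (φ × 0.6 F_EXX × L) = 180 / (0.75 × 0.6 × 60 × 19) = 0.3509 in.
Required leg w = t_e / 0.707 = 0.4963 in → use 1/2 in.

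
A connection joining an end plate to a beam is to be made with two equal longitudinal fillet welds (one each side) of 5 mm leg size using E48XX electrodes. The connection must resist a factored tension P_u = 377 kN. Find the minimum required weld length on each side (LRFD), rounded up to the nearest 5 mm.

E48XX → F_EXX = 480 MPa.
Throat t_e = 0.707 × 5 = 3.535 mm.
φr_n = 0.75 × 0.6 × 480 × 3.535 × 10⁻³ = 0.7636 kN/mm.
L_req = P_u / φr_n = 377 / 0.7636 = 493.7 mm total.
Per side: 493.7 / 2 = 246.9 mm.
Round up → use L = 250 mm on each side.

L = 250 mm on each side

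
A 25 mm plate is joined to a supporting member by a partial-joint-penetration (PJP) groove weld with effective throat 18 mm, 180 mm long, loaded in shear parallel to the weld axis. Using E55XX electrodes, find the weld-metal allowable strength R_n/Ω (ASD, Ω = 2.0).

E55XX → F_EXX = 550 MPa.
Effective throat (given) t_e = 18 mm.
A_we = 18 × 180 = 3240 mm².
F_nw = 0.6 F_EXX = 330 MPa.
R_n/Ω = (330 × 3240) / 2.0 × 10⁻³ = 534.6 kN.

R_n/Ω ≈ 535 kN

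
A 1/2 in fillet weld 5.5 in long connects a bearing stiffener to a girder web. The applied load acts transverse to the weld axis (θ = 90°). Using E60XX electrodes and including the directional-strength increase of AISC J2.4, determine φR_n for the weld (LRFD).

E60XX → F_EXX = 60 ksi.
t_e = 0.707 × 0.5 = 0.3535 in; A_we = 0.3535 × 5.5 = 1.944 in².
Directional factor: 1.0 + 0.5 sin^1.5(90°) = 1.5.
F_nw = 0.6 × 60 × 1.5 = 54 ksi.
φR_n = 0.75 × 54 × 1.944 = 78.74 kip.

φR_n ≈ 78.7 kip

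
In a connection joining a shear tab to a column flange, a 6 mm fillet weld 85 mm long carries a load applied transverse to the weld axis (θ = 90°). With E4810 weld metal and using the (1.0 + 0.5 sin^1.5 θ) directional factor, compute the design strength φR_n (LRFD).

E48XX → F_EXX = 480 MPa.
t_e = 0.707 × 6 = 4.242 mm; A_we = 4.242 × 85 = 360.6 mm².
Directional factor: 1.0 + 0.5 sin^1.5(90°) = 1.5.
F_nw = 0.6 × 480 × 1.5 = 432 MPa.
φR_n = 0.75 × 432 × 360.6 × 10⁻³ = 116.8 kN.

φR_n ≈ 117 kN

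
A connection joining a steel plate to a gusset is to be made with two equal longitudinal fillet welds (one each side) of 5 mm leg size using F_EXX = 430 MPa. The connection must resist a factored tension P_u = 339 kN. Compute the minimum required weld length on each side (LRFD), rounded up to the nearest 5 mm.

L = 250 mm on each side

Throat t_e = 0.707 × 5 = 3.535 mm.
φr_n = 0.75 × 0.6 × 430 × 3.535 × 10⁻³ = 0.684 kN/mm.
L_req = P_u / φr_n = 339 / 0.684 = 495.6 mm total.
Per side: 495.6 / 2 = 247.8 mm.
Round up → use L = 250 mm on each side.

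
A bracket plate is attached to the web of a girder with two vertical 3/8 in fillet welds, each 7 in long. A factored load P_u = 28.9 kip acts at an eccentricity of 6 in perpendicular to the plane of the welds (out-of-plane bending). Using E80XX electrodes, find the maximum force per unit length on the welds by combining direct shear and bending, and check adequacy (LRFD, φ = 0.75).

E80XX → F_EXX = 80 ksi.
L_w = 2 × 7 = 14 in; section modulus (unit throat) S = 2 × L²/6 = 16.33 in².
Direct shear f_v = P/L_w = 28.9/14 = 2.064 kip/in.
Moment M = P × e = 28.9 × 6 = 173.4 kip·in; bending f_b = M/S = 10.62 kip/in.
f_max = √(f_v² + f_b²) = √(2.064² + 10.62²) = 10.82 kip/in.
φr_n = 0.75 × 0.6 × 80 × (0.707 × 0.375) = 9.544 kip/in → NOT adequate.

f_max ≈ 10.8 kip/in; NOT adequate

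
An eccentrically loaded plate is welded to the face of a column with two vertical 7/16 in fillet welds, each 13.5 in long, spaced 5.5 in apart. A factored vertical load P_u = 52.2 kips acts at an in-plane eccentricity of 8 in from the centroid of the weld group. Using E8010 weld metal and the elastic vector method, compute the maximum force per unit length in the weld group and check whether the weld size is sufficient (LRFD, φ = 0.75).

f_max ≈ 5.96 kip/in; adequate

E80XX → F_EXX = 80 ksi.
Total weld length L_w = 27 in. Treat welds as unit-width lines.
Polar moment about centroid: J = 2[d³/12 + d(b/2)²] = 2[13.5³/12 + 13.5×2.75²] = 614.2 in³.
Direct shear f_v = P/L_w = 52.2 / 27 = 1.933 kip/in (vertical).
Torsion M = P·e = 52.2 × 8 = 417.6 kip·in.
Critical point at (x, y) = (2.75, 6.75) from centroid. f_tx = M·y/J = 4.589 kip/in; f_ty = M·x/J = 1.87 kip/in.
Resultant f_max = √[f_tx² + (f_v + f_ty)²] = √[4.589² + (1.933 + 1.87)²] = 5.96 kip/in.
Capacity per unit length: φr_n = 0.75 × 0.6 × 80 × (0.707 × 0.4375) = 11.14 kip/in.
5.96 ≤ 11.14 → adequate.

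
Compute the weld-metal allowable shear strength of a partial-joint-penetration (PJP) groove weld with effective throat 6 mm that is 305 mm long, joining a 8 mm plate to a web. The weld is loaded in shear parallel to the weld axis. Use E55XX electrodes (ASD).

E55XX → F_EXX = 550 MPa.
Effective throat (given) t_e = 6 mm.
A_we = 6 × 305 = 1830 mm².
F_nw = 0.6 F_EXX = 330 MPa.
R_n/Ω = (330 × 1830) / 2.0 × 10⁻³ = 301.9 kN.

R_n/Ω ≈ 302 kN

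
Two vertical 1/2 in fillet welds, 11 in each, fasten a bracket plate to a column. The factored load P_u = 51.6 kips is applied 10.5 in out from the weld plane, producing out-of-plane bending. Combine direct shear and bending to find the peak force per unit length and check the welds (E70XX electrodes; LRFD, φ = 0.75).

E70XX → F_EXX = 70 ksi.
L_w = 2 × 11 = 22 in; section modulus (unit throat) S = 2 × L²/6 = 40.33 in².
Direct shear f_v = P/L_w = 51.6/22 = 2.345 kip/in.
Moment M = P × e = 51.6 × 10.5 = 541.8 kip·in; bending f_b = M/S = 13.43 kip/in.
f_max = √(f_v² + f_b²) = √(2.345² + 13.43²) = 13.64 kip/in.
φr_n = 0.75 × 0.6 × 70 × (0.707 × 0.5) = 11.14 kip/in → NOT adequate.

f_max ≈ 13.6 kip/in; NOT adequate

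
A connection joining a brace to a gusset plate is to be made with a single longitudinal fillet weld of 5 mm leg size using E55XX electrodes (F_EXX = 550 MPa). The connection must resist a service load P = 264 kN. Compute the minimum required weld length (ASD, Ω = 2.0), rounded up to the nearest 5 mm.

Throat t_e = 0.707 × 5 = 3.535 mm.
r_n/Ω = (0.6 × 550 × 3.535) / 2.0 = 583.3 N/mm = 0.5833 kN/mm.
L_req = P / (r_n/Ω) = 264 / 0.5833 = 452.6 mm total.
Round up → use L = 455 mm.

L = 455 mm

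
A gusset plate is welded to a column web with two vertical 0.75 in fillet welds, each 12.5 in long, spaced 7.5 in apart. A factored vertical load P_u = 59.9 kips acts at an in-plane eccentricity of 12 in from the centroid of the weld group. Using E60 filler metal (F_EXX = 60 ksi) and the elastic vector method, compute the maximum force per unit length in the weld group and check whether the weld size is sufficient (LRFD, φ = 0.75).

f_max ≈ 9.2 kip/in; adequate

Total weld length L_w = 25 in. Treat welds as unit-width lines.
Polar moment about centroid: J = 2[d³/12 + d(b/2)²] = 2[12.5³/12 + 12.5×3.75²] = 677.1 in³.
Direct shear f_v = P/L_w = 59.9 / 25 = 2.396 kip/in (vertical).
Torsion M = P·e = 59.9 × 12 = 718.8 kip·in.
Critical point at (x, y) = (3.75, 6.25) from centroid. f_tx = M·y/J = 6.635 kip/in; f_ty = M·x/J = 3.981 kip/in.
Resultant f_max = √[f_tx² + (f_v + f_ty)²] = √[6.635² + (2.396 + 3.981)²] = 9.203 kip/in.
Capacity per unit length: φr_n = 0.75 × 0.6 × 60 × (0.707 × 0.75) = 14.32 kip/in.
9.203 ≤ 14.32 → adequate.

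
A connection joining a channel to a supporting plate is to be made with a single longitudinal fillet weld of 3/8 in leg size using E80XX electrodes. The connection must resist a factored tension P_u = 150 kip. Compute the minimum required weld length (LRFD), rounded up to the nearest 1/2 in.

E80XX → F_EXX = 80 ksi.
Throat t_e = 0.707 × 0.375 = 0.2651 in.
φr_n = 0.75 × 0.6 × 80 × 0.2651 = 9.544 kip/in.
L_req = P_u / φr_n = 150 / 9.544 = 15.72 in total.
Round up → use L = 16 in.

L = 16 in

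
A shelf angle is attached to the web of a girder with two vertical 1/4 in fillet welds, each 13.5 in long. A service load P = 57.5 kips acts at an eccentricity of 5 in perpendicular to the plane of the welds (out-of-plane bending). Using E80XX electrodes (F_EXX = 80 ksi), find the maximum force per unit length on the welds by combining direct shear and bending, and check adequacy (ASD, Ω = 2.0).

L_w = 2 × 13.5 = 27 in; section modulus (unit throat) S = 2 × L²/6 = 60.75 in².
Direct shear f_v = P/L_w = 57.5/27 = 2.13 kip/in.
Moment M = P × e = 57.5 × 5 = 287.5 kip·in; bending f_b = M/S = 4.733 kip/in.
f_max = √(f_v² + f_b²) = √(2.13² + 4.733²) = 5.19 kip/in.
r_n/Ω = (1/2.0) × 0.6 × 80 × (0.707 × 0.25) = 4.242 kip/in → NOT adequate.

f_max ≈ 5.19 kip/in; NOT adequate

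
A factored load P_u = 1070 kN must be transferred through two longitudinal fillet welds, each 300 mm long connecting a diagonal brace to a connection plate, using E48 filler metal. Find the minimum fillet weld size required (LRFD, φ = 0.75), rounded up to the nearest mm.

E48XX → F_EXX = 480 MPa.
Total weld length L = 600 mm.
Required throat t_e = P_u / (φ × 0.6 F_EXX × L) = 1070 / (0.75 × 0.6 × 480 × 600 × 10⁻³) = 8.256 mm.
Required leg w = t_e / 0.707 = 11.68 mm → use 12 mm.

w = 12 mm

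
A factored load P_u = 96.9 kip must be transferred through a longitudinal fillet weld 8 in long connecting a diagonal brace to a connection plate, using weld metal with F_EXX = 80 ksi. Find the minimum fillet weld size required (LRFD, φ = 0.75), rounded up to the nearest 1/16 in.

Total weld length L = 8 in.
Required throat t_e = P_u / (φ × 0.6 F_EXX × L) = 96.9 / (0.75 × 0.6 × 80 × 8) = 0.3365 in.
Required leg w = t_e / 0.707 = 0.4759 in → use 1/2 in.

w = 1/2 in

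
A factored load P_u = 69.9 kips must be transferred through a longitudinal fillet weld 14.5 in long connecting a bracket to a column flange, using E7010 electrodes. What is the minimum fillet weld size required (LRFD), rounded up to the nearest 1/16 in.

E70XX → F_EXX = 70 ksi.
Total weld length L = 14.5 in.
Required throat t_e = P_u / (φ × 0.6 F_EXX × L) = 69.9 / (0.75 × 0.6 × 70 × 14.5) = 0.153 in.
Required leg w = t_e / 0.707 = 0.2165 in → use 1/4 in.

w = 1/4 in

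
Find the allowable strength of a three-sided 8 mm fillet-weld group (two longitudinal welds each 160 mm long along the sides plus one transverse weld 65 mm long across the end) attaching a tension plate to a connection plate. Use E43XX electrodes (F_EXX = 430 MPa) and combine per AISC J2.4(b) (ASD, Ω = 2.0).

R_n/Ω ≈ 281 kN

t_e = 0.707 × 8 = 5.656 mm.
R_nwl = 0.6 × 430 × 5.656 × 320 × 10⁻³ = 467 kN (longitudinal, 2 welds).
R_nwt = 0.6 × 430 × 5.656 × 65 × 10⁻³ = 94.85 kN (transverse, base value).
(i) R_nwl + R_nwt = 561.8 kN; (ii) 0.85 R_nwl + 1.5 R_nwt = 539.2 kN.
R_n = max = 561.8 kN [governs: (i)]; R_n/Ω = 280.9 kN.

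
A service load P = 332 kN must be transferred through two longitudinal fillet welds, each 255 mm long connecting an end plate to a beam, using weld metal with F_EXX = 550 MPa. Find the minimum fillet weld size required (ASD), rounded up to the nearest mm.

Total weld length L = 510 mm.
Required throat t_e = P × Ω / (0.6 F_EXX × L) = 332 × 2.0 / (0.6 × 550 × 510 × 10⁻³) = 3.945 mm.
Required leg w = t_e / 0.707 = 5.58 mm → use 6 mm.

w = 6 mm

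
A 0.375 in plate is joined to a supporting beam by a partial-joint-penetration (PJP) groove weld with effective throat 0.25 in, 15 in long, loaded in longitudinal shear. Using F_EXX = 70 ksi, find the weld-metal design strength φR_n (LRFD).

Effective throat (given) t_e = 0.25 in.
A_we = 0.25 × 15 = 3.75 in².
F_nw = 0.6 F_EXX = 42 ksi.
φR_n = 0.75 × 42 × 3.75 = 118.1 kips.

φR_n ≈ 118 kips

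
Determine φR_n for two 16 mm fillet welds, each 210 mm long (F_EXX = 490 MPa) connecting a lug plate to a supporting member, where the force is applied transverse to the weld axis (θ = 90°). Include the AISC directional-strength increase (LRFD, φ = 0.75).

φR_n ≈ 1570 kN

t_e = 0.707 × 16 = 11.31 mm; A_we = 11.31 × 420 = 4751 mm².
Directional factor: 1.0 + 0.5 sin^1.5(90°) = 1.5.
F_nw = 0.6 × 490 × 1.5 = 441 MPa.
φR_n = 0.75 × 441 × 4751 × 10⁻³ = 1571 kN.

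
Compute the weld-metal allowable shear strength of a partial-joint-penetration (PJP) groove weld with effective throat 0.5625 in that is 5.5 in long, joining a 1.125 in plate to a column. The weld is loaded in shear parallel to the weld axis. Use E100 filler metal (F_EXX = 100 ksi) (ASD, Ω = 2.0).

R_n/Ω ≈ 92.8 kip

Effective throat (given) t_e = 0.5625 in.
A_we = 0.5625 × 5.5 = 3.094 in².
F_nw = 0.6 F_EXX = 60 ksi.
R_n/Ω = (60 × 3.094) / 2.0 = 92.81 kip.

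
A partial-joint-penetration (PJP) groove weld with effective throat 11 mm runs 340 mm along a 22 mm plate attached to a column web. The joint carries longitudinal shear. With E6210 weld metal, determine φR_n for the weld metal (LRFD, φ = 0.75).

E62XX → F_EXX = 620 MPa.
Effective throat (given) t_e = 11 mm.
A_we = 11 × 340 = 3740 mm².
F_nw = 0.6 F_EXX = 372 MPa.
φR_n = 0.75 × 372 × 3740 × 10⁻³ = 1043 kN.

φR_n ≈ 1040 kN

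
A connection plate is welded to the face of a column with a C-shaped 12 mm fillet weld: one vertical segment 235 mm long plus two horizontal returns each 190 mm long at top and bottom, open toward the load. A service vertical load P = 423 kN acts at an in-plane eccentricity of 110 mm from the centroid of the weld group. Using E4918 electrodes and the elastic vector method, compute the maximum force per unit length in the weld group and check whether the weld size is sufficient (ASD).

f_max ≈ 1520 N/mm; NOT adequate

E49XX → F_EXX = 490 MPa.
Total weld length L_w = 615 mm. Treat welds as unit-width lines.
Centroid: x̄ = 2×190×95 / 615 = 58.7 mm from the vertical weld.
Polar moment about centroid: J = I_x + I_y = [235³/12 + 2×190×117.5²] + [235×58.7² + 2(190³/12 + 190×36.3²)] = 8781000 mm³.
Direct shear f_v = P/L_w = 423×10³ / 615 = 687.8 N/mm (vertical).
Torsion M = P·e = 423×10³ × 110 = 46530000 N·mm.
Critical point at (x, y) = (131.3, 117.5) from centroid. f_tx = M·y/J = 622.6 N/mm; f_ty = M·x/J = 695.7 N/mm.
Resultant f_max = √[f_tx² + (f_v + f_ty)²] = √[622.6² + (687.8 + 695.7)²] = 1517 N/mm.
Capacity per unit length: r_n/Ω = (1/2.0) × 0.6 × 490 × (0.707 × 12) = 1247 N/mm.
1517 > 1247 → NOT adequate.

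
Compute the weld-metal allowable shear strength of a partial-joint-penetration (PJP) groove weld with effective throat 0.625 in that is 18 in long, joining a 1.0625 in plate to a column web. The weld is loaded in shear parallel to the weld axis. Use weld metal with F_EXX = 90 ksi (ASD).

Effective throat (given) t_e = 0.625 in.
A_we = 0.625 × 18 = 11.25 in².
F_nw = 0.6 F_EXX = 54 ksi.
R_n/Ω = (54 × 11.25) / 2.0 = 303.8 kips.

R_n/Ω ≈ 304 kips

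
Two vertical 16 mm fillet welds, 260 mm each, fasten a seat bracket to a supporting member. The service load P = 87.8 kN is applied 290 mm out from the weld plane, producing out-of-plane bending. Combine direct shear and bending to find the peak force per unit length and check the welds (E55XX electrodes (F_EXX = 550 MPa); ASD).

f_max ≈ 1140 N/mm; adequate

L_w = 2 × 260 = 520 mm; section modulus (unit throat) S = 2 × L²/6 = 22530 mm².
Direct shear f_v = P/L_w = 87.8×10³/520 = 168.8 N/mm.
Moment M = P × e = 87.8×10³ × 290 = 25462000 N·mm; bending f_b = M/S = 1130 N/mm.
f_max = √(f_v² + f_b²) = √(168.8² + 1130²) = 1143 N/mm.
r_n/Ω = (1/2.0) × 0.6 × 550 × (0.707 × 16) = 1866 N/mm → adequate.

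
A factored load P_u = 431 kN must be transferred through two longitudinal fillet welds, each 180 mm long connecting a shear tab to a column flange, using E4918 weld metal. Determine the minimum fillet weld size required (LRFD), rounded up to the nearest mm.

w = 8 mm

E49XX → F_EXX = 490 MPa.
Total weld length L = 360 mm.
Required throat t_e = P_u / (φ × 0.6 F_EXX × L) = 431 / (0.75 × 0.6 × 490 × 360 × 10⁻³) = 5.43 mm.
Required leg w = t_e / 0.707 = 7.68 mm → use 8 mm.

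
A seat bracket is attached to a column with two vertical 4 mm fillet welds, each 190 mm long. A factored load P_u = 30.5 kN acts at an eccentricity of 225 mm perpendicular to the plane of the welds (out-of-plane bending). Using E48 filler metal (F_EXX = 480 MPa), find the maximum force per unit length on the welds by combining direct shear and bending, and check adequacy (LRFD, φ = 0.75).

L_w = 2 × 190 = 380 mm; section modulus (unit throat) S = 2 × L²/6 = 12030 mm².
Direct shear f_v = P/L_w = 30.5×10³/380 = 80.26 N/mm.
Moment M = P × e = 30.5×10³ × 225 = 6862500 N·mm; bending f_b = M/S = 570.3 N/mm.
f_max = √(f_v² + f_b²) = √(80.26² + 570.3²) = 575.9 N/mm.
φr_n = 0.75 × 0.6 × 480 × (0.707 × 4) = 610.8 N/mm → adequate.

f_max ≈ 576 N/mm; adequate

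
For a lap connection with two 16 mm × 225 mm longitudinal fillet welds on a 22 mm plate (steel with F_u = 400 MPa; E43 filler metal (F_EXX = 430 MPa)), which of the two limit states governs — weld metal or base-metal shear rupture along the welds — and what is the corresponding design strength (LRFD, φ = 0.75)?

t_e = 0.707 × 16 = 11.31 mm; L = 450 mm.
Weld metal: φR_n = 0.75 × 0.6 × 430 × 11.31 × 450 × 10⁻³ = 985 kN.
Base metal (shear rupture): φR_n = 0.75 × 0.6 × 400 × 22 × 450 × 10⁻³ = 1782 kN.
Governing: weld metal.

φR_n ≈ 985 kN (weld metal governs)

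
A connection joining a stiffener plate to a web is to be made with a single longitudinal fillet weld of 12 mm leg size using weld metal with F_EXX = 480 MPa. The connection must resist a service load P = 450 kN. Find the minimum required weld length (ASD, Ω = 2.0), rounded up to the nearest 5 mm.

L = 370 mm

Throat t_e = 0.707 × 12 = 8.484 mm.
r_n/Ω = (0.6 × 480 × 8.484) / 2.0 = 1222 N/mm = 1.222 kN/mm.
L_req = P / (r_n/Ω) = 450 / 1.222 = 368.3 mm total.
Round up → use L = 370 mm.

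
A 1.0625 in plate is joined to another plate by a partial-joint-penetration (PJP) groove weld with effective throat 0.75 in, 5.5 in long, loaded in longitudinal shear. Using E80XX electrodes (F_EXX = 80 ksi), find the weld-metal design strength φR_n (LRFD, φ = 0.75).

φR_n ≈ 148 kip

Effective throat (given) t_e = 0.75 in.
A_we = 0.75 × 5.5 = 4.125 in².
F_nw = 0.6 F_EXX = 48 ksi.
φR_n = 0.75 × 48 × 4.125 = 148.5 kip.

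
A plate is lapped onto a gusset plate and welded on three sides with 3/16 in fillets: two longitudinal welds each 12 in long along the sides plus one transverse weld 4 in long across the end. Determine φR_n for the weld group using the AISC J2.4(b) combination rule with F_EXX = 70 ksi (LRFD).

φR_n ≈ 117 kip

t_e = 0.707 × 0.1875 = 0.1326 in.
R_nwl = 0.6 × 70 × 0.1326 × 24 = 133.6 kip (longitudinal, 2 welds).
R_nwt = 0.6 × 70 × 0.1326 × 4 = 22.27 kip (transverse, base value).
(i) R_nwl + R_nwt = 155.9 kip; (ii) 0.85 R_nwl + 1.5 R_nwt = 147 kip.
R_n = max = 155.9 kip [governs: (i)]; φR_n = 116.9 kip.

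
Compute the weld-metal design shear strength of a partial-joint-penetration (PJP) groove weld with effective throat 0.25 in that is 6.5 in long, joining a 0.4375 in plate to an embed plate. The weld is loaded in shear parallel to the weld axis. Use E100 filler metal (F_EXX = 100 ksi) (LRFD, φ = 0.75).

Effective throat (given) t_e = 0.25 in.
A_we = 0.25 × 6.5 = 1.625 in².
F_nw = 0.6 F_EXX = 60 ksi.
φR_n = 0.75 × 60 × 1.625 = 73.12 kip.

φR_n ≈ 73.1 kip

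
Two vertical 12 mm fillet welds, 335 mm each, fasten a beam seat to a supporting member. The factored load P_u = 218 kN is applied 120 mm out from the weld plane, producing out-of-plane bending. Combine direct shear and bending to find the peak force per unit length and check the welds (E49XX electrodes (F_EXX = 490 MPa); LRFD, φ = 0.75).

f_max ≈ 771 N/mm; adequate

L_w = 2 × 335 = 670 mm; section modulus (unit throat) S = 2 × L²/6 = 37410 mm².
Direct shear f_v = P/L_w = 218×10³/670 = 325.4 N/mm.
Moment M = P × e = 218×10³ × 120 = 26160000 N·mm; bending f_b = M/S = 699.3 N/mm.
f_max = √(f_v² + f_b²) = √(325.4² + 699.3²) = 771.3 N/mm.
φr_n = 0.75 × 0.6 × 490 × (0.707 × 12) = 1871 N/mm → adequate.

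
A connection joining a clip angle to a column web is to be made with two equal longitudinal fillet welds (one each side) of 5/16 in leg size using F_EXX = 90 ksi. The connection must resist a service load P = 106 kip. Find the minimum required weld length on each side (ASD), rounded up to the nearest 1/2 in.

L = 9 in on each side

Throat t_e = 0.707 × 0.3125 = 0.2209 in.
r_n/Ω = (0.6 × 90 × 0.2209) / 2.0 = 5.965 kip/in.
L_req = P / (r_n/Ω) = 106 / 5.965 = 17.77 in total.
Per side: 17.77 / 2 = 8.885 in.
Round up → use L = 9 in on each side.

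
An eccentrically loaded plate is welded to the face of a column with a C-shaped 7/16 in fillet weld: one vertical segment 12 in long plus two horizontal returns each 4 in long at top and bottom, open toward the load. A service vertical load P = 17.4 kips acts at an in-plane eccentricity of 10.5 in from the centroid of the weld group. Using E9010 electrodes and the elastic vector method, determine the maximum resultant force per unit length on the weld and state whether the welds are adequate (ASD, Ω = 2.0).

E90XX → F_EXX = 90 ksi.
Total weld length L_w = 20 in. Treat welds as unit-width lines.
Centroid: x̄ = 2×4×2 / 20 = 0.8 in from the vertical weld.
Polar moment about centroid: J = I_x + I_y = [12³/12 + 2×4×6²] + [12×0.8² + 2(4³/12 + 4×1.2²)] = 461.9 in³.
Direct shear f_v = P/L_w = 17.4 / 20 = 0.87 kip/in (vertical).
Torsion M = P·e = 17.4 × 10.5 = 182.7 kip·in.
Critical point at (x, y) = (3.2, 6) from centroid. f_tx = M·y/J = 2.373 kip/in; f_ty = M·x/J = 1.266 kip/in.
Resultant f_max = √[f_tx² + (f_v + f_ty)²] = √[2.373² + (0.87 + 1.266)²] = 3.193 kip/in.
Capacity per unit length: r_n/Ω = (1/2.0) × 0.6 × 90 × (0.707 × 0.4375) = 8.351 kip/in.
3.193 ≤ 8.351 → adequate.

f_max ≈ 3.19 kip/in; adequate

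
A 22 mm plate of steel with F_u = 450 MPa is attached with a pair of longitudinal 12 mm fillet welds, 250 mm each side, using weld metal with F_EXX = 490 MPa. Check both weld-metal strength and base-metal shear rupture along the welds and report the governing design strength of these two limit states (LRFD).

t_e = 0.707 × 12 = 8.484 mm; L = 500 mm.
Weld metal: φR_n = 0.75 × 0.6 × 490 × 8.484 × 500 × 10⁻³ = 935.4 kN.
Base metal (shear rupture): φR_n = 0.75 × 0.6 × 450 × 22 × 500 × 10⁻³ = 2228 kN.
Governing: weld metal.

φR_n ≈ 935 kN (weld metal governs)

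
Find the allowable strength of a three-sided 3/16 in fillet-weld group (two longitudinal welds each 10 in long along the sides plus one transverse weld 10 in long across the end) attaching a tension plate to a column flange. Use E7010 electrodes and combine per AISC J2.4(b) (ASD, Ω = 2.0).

E70XX → F_EXX = 70 ksi.
t_e = 0.707 × 0.1875 = 0.1326 in.
R_nwl = 0.6 × 70 × 0.1326 × 20 = 111.4 kip (longitudinal, 2 welds).
R_nwt = 0.6 × 70 × 0.1326 × 10 = 55.68 kip (transverse, base value).
(i) R_nwl + R_nwt = 167 kip; (ii) 0.85 R_nwl + 1.5 R_nwt = 178.2 kip.
R_n = max = 178.2 kip [governs: (ii)]; R_n/Ω = 89.08 kip.

R_n/Ω ≈ 89.1 kip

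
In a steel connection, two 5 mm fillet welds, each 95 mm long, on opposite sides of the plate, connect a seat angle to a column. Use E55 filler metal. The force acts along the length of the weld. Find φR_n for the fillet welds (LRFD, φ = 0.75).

φR_n ≈ 166 kN

E55XX → F_EXX = 550 MPa.
Effective throat t_e = 0.707 × 5 = 3.535 mm.
Total length L = 190 mm; A_we = 3.535 × 190 = 671.6 mm².
F_nw = 0.6 F_EXX = 0.6 × 550 = 330 MPa.
φR_n = 0.75 × 330 × 671.6 × 10⁻³ = 166.2 kN.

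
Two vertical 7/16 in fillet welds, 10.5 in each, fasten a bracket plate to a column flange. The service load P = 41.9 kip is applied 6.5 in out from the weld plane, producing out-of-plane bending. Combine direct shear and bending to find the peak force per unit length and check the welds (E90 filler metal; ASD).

f_max ≈ 7.67 kip/in; adequate

E90XX → F_EXX = 90 ksi.
L_w = 2 × 10.5 = 21 in; section modulus (unit throat) S = 2 × L²/6 = 36.75 in².
Direct shear f_v = P/L_w = 41.9/21 = 1.995 kip/in.
Moment M = P × e = 41.9 × 6.5 = 272.35 kip·in; bending f_b = M/S = 7.411 kip/in.
f_max = √(f_v² + f_b²) = √(1.995² + 7.411²) = 7.675 kip/in.
r_n/Ω = (1/2.0) × 0.6 × 90 × (0.707 × 0.4375) = 8.351 kip/in → adequate.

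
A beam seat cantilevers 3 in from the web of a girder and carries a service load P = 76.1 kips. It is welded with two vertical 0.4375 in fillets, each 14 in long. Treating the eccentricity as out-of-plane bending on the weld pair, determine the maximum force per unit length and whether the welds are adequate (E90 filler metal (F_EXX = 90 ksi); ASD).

f_max ≈ 4.43 kip/in; adequate

L_w = 2 × 14 = 28 in; section modulus (unit throat) S = 2 × L²/6 = 65.33 in².
Direct shear f_v = P/L_w = 76.1/28 = 2.718 kip/in.
Moment M = P × e = 76.1 × 3 = 228.3 kip·in; bending f_b = M/S = 3.494 kip/in.
f_max = √(f_v² + f_b²) = √(2.718² + 3.494²) = 4.427 kip/in.
r_n/Ω = (1/2.0) × 0.6 × 90 × (0.707 × 0.4375) = 8.351 kip/in → adequate.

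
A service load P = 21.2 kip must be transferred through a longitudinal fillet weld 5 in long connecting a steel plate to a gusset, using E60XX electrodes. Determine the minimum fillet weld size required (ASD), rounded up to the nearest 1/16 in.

E60XX → F_EXX = 60 ksi.
Total weld length L = 5 in.
Required throat t_e = P × Ω / (0.6 F_EXX × L) = 21.2 × 2.0 / (0.6 × 60 × 5) = 0.2356 in.
Required leg w = t_e / 0.707 = 0.3332 in → use 3/8 in.

w = 3/8 in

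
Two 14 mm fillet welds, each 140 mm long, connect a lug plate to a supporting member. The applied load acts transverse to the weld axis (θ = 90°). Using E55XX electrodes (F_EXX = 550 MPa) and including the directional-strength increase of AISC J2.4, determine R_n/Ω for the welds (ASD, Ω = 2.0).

R_n/Ω ≈ 686 kN

t_e = 0.707 × 14 = 9.898 mm; A_we = 9.898 × 280 = 2771 mm².
Directional factor: 1.0 + 0.5 sin^1.5(90°) = 1.5.
F_nw = 0.6 × 550 × 1.5 = 495 MPa.
R_n/Ω = (495 × 2771) / 2.0 × 10⁻³ = 685.9 kN.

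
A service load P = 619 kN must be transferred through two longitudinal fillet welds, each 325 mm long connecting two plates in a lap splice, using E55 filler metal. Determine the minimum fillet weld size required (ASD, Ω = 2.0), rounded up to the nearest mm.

w = 9 mm

E55XX → F_EXX = 550 MPa.
Total weld length L = 650 mm.
Required throat t_e = P × Ω / (0.6 F_EXX × L) = 619 × 2.0 / (0.6 × 550 × 650 × 10⁻³) = 5.772 mm.
Required leg w = t_e / 0.707 = 8.163 mm → use 9 mm.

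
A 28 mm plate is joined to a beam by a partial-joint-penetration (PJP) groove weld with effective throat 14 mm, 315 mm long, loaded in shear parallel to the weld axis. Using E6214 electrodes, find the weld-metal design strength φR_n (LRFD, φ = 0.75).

E62XX → F_EXX = 620 MPa.
Effective throat (given) t_e = 14 mm.
A_we = 14 × 315 = 4410 mm².
F_nw = 0.6 F_EXX = 372 MPa.
φR_n = 0.75 × 372 × 4410 × 10⁻³ = 1230 kN.

φR_n ≈ 1230 kN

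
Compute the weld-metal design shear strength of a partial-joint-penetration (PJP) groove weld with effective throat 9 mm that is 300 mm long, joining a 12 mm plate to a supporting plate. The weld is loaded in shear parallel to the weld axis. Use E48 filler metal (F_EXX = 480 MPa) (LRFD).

Effective throat (given) t_e = 9 mm.
A_we = 9 × 300 = 2700 mm².
F_nw = 0.6 F_EXX = 288 MPa.
φR_n = 0.75 × 288 × 2700 × 10⁻³ = 583.2 kN.

φR_n ≈ 583 kN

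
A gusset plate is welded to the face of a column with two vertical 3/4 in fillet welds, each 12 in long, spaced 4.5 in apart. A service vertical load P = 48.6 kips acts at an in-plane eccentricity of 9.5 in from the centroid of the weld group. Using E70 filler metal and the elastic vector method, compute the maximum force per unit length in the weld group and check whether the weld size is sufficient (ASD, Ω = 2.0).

f_max ≈ 8.16 kip/in; adequate

E70XX → F_EXX = 70 ksi.
Total weld length L_w = 24 in. Treat welds as unit-width lines.
Polar moment about centroid: J = 2[d³/12 + d(b/2)²] = 2[12³/12 + 12×2.25²] = 409.5 in³.
Direct shear f_v = P/L_w = 48.6 / 24 = 2.025 kip/in (vertical).
Torsion M = P·e = 48.6 × 9.5 = 461.7 kip·in.
Critical point at (x, y) = (2.25, 6) from centroid. f_tx = M·y/J = 6.765 kip/in; f_ty = M·x/J = 2.537 kip/in.
Resultant f_max = √[f_tx² + (f_v + f_ty)²] = √[6.765² + (2.025 + 2.537)²] = 8.159 kip/in.
Capacity per unit length: r_n/Ω = (1/2.0) × 0.6 × 70 × (0.707 × 0.75) = 11.14 kip/in.
8.159 ≤ 11.14 → adequate.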